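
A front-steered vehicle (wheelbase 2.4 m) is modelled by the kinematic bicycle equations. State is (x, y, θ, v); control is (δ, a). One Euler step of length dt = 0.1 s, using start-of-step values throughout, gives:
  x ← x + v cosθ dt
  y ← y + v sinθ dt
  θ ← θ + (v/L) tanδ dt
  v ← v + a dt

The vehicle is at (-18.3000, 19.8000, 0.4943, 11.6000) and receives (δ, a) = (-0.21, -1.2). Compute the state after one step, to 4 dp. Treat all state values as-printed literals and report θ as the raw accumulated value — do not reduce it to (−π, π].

x' = -18.3000 + 11.6000·cos(0.4943)·0.1 = -17.2789
y' = 19.8000 + 11.6000·sin(0.4943)·0.1 = 20.3503
θ' = 0.4943 + (11.6000/2.4)·tan(-0.21)·0.1 = 0.3913
v' = 11.6000 − 1.2000·0.1 = 11.4800

(-17.2789, 20.3503, 0.3913, 11.4800)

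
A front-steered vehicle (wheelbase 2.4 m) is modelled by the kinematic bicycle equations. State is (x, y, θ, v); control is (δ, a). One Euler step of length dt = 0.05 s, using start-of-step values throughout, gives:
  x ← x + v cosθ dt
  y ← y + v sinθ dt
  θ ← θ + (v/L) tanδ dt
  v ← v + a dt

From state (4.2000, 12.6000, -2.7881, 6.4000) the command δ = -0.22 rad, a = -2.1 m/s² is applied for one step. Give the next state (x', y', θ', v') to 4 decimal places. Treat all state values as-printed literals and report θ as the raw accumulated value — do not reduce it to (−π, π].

x' = 4.2000 + 6.4000·cos(-2.7881)·0.05 = 3.8998
y' = 12.6000 + 6.4000·sin(-2.7881)·0.05 = 12.4892
θ' = -2.7881 + (6.4000/2.4)·tan(-0.22)·0.05 = -2.8179
v' = 6.4000 − 2.1000·0.05 = 6.2950

(3.8998, 12.4892, -2.8179, 6.2950)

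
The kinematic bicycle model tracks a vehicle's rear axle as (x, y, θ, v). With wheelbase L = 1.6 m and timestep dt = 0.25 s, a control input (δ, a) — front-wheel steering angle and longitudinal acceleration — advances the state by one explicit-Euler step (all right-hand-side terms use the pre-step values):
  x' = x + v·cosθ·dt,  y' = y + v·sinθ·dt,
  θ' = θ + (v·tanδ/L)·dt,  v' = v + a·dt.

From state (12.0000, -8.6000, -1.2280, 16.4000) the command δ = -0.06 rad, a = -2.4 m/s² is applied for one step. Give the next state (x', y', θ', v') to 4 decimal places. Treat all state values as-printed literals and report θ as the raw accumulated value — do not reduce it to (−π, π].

(13.3781, -12.4615, -1.3819, 15.8000)

x' = 12.0000 + 16.4000·cos(-1.2280)·0.25 = 13.3781
y' = -8.6000 + 16.4000·sin(-1.2280)·0.25 = -12.4615
θ' = -1.2280 + (16.4000/1.6)·tan(-0.06)·0.25 = -1.3819
v' = 16.4000 − 2.4000·0.25 = 15.8000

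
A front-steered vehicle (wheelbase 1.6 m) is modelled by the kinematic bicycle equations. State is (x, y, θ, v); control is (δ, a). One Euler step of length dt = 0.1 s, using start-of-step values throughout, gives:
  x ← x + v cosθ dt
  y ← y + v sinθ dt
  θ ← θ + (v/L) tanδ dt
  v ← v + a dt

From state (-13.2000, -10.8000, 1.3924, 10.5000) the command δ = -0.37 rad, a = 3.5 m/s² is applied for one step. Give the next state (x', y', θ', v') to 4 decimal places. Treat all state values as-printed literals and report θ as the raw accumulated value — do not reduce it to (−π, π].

(-13.0137, -9.7667, 1.1379, 10.8500)

x' = -13.2000 + 10.5000·cos(1.3924)·0.1 = -13.0137
y' = -10.8000 + 10.5000·sin(1.3924)·0.1 = -9.7667
θ' = 1.3924 + (10.5000/1.6)·tan(-0.37)·0.1 = 1.1379
v' = 10.5000 + 3.5000·0.1 = 10.8500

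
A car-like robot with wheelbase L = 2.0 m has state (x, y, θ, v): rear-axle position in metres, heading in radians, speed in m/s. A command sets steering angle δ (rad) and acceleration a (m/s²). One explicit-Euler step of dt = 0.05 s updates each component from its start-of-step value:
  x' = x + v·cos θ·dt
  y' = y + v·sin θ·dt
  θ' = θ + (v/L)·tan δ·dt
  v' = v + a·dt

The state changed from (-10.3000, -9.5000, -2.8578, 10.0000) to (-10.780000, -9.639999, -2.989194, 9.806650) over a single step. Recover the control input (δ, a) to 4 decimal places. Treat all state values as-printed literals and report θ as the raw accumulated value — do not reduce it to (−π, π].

δ = -0.4839, a = -3.8670

a = (v'−v)/dt = (-0.193350)/0.05 = -3.8670
Δθ = θ'−θ = -0.131394;  (v·dt/L) = 10.0000·0.05/2.0 = 0.250000
tan δ = Δθ·L/(v·dt) = -0.525576  →  δ = -0.4839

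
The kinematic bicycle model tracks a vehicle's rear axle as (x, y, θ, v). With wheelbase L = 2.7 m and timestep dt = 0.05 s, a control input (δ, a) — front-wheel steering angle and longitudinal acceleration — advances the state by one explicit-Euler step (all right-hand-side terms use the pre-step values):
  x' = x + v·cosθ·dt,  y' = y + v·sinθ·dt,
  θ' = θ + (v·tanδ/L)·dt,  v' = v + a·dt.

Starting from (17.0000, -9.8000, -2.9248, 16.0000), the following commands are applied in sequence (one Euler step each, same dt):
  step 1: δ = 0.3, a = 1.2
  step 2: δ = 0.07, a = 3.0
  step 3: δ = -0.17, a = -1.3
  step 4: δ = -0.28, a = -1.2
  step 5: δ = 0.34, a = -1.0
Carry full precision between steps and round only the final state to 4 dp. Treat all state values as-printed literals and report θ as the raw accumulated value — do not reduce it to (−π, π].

after step 1 (δ=0.3, a=1.2): (16.218726, -9.972079, -2.833145, 16.060000)
after step 2 (δ=0.07, a=3.0): (15.453623, -10.215854, -2.812292, 16.210000)
after step 3 (δ=-0.17, a=-1.3): (14.686672, -10.477954, -2.863821, 16.145000)
after step 4 (δ=-0.28, a=-1.2): (13.910365, -10.699313, -2.949794, 16.085000)
after step 5 (δ=0.34, a=-1.0): (13.120862, -10.852622, -2.844427, 16.035000)

(13.1209, -10.8526, -2.8444, 16.0350)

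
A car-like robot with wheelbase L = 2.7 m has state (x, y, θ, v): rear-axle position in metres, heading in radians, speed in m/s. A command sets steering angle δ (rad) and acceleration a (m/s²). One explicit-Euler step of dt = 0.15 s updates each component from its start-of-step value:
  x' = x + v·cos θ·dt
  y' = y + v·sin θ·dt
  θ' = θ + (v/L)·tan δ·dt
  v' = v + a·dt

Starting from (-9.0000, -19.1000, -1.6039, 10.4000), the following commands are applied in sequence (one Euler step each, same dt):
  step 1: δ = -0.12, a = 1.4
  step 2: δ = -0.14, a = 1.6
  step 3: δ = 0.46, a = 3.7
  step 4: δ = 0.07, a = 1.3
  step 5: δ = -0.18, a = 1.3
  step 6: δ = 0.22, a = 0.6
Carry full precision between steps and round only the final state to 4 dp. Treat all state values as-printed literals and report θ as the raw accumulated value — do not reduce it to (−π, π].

(-8.9799, -29.0280, -1.3843, 11.8850)

after step 1 (δ=-0.12, a=1.4): (-9.051632, -20.659145, -1.673568, 10.610000)
after step 2 (δ=-0.14, a=1.6): (-9.214906, -22.242248, -1.756634, 10.850000)
after step 3 (δ=0.46, a=3.7): (-9.515618, -23.841725, -1.457988, 11.405000)
after step 4 (δ=0.07, a=1.3): (-9.323041, -25.541602, -1.413563, 11.600000)
after step 5 (δ=-0.18, a=1.3): (-9.050580, -27.260138, -1.530832, 11.795000)
after step 6 (δ=0.22, a=0.6): (-8.979892, -29.027975, -1.384299, 11.885000)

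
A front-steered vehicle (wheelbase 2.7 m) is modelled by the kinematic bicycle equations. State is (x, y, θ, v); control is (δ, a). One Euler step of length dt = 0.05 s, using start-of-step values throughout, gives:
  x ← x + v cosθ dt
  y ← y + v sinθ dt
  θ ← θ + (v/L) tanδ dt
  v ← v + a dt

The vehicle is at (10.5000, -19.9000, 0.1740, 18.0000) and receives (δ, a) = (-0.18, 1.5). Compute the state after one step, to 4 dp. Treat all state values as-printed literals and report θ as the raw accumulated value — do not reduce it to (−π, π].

(11.3864, -19.7442, 0.1133, 18.0750)

x' = 10.5000 + 18.0000·cos(0.1740)·0.05 = 11.3864
y' = -19.9000 + 18.0000·sin(0.1740)·0.05 = -19.7442
θ' = 0.1740 + (18.0000/2.7)·tan(-0.18)·0.05 = 0.1133
v' = 18.0000 + 1.5000·0.05 = 18.0750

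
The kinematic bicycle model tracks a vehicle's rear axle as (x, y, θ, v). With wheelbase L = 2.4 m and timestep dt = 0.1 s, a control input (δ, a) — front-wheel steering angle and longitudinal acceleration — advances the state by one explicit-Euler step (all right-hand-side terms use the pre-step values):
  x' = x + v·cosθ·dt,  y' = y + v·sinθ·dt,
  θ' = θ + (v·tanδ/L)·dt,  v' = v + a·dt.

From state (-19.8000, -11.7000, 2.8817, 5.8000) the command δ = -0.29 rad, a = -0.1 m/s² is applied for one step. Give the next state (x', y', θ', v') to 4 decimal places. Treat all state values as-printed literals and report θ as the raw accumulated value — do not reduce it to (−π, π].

(-20.3605, -11.5510, 2.8096, 5.7900)

x' = -19.8000 + 5.8000·cos(2.8817)·0.1 = -20.3605
y' = -11.7000 + 5.8000·sin(2.8817)·0.1 = -11.5510
θ' = 2.8817 + (5.8000/2.4)·tan(-0.29)·0.1 = 2.8096
v' = 5.8000 − 0.1000·0.1 = 5.7900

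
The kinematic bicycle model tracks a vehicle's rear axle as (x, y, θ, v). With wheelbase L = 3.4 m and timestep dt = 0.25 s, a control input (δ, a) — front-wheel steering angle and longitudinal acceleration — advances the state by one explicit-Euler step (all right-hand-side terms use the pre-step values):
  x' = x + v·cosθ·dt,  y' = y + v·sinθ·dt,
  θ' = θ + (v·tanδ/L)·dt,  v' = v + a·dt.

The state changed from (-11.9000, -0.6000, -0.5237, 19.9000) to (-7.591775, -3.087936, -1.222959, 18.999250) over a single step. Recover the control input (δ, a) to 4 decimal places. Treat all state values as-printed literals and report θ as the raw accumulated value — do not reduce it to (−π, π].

δ = -0.4458, a = -3.6030

a = (v'−v)/dt = (-0.900750)/0.25 = -3.6030
Δθ = θ'−θ = -0.699259;  (v·dt/L) = 19.9000·0.25/3.4 = 1.463235
tan δ = Δθ·L/(v·dt) = -0.477886  →  δ = -0.4458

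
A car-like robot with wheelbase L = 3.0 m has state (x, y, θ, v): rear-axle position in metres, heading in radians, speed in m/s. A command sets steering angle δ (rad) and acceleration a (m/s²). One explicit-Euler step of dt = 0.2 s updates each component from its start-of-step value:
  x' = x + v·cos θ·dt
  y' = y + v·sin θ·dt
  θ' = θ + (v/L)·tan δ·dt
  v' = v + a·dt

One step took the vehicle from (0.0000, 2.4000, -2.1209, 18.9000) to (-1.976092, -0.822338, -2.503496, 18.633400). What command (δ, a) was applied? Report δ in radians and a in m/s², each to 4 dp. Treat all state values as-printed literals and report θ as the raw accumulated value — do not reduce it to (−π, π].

δ = -0.2948, a = -1.3330

a = (v'−v)/dt = (-0.266600)/0.2 = -1.3330
Δθ = θ'−θ = -0.382596;  (v·dt/L) = 18.9000·0.2/3.0 = 1.260000
tan δ = Δθ·L/(v·dt) = -0.303648  →  δ = -0.2948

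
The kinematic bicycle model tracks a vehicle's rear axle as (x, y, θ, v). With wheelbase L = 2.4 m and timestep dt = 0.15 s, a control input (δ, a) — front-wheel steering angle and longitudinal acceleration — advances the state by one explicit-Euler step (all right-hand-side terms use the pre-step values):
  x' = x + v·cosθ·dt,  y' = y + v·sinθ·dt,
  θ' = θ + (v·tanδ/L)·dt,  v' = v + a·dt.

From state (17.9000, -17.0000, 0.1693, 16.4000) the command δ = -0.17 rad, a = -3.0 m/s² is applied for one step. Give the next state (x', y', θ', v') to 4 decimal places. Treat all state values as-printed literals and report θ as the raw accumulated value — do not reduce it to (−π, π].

(20.3248, -16.5855, -0.0066, 15.9500)

x' = 17.9000 + 16.4000·cos(0.1693)·0.15 = 20.3248
y' = -17.0000 + 16.4000·sin(0.1693)·0.15 = -16.5855
θ' = 0.1693 + (16.4000/2.4)·tan(-0.17)·0.15 = -0.0066
v' = 16.4000 − 3.0000·0.15 = 15.9500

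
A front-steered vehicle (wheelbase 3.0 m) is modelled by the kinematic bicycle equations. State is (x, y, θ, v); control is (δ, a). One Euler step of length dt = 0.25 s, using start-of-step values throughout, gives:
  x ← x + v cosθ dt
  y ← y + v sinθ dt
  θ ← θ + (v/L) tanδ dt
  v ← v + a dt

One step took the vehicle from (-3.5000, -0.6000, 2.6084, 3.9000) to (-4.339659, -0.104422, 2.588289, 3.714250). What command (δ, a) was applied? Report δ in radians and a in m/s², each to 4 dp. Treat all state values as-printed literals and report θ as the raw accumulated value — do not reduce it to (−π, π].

a = (v'−v)/dt = (-0.185750)/0.25 = -0.7430
Δθ = θ'−θ = -0.020111;  (v·dt/L) = 3.9000·0.25/3.0 = 0.325000
tan δ = Δθ·L/(v·dt) = -0.061880  →  δ = -0.0618

δ = -0.0618, a = -0.7430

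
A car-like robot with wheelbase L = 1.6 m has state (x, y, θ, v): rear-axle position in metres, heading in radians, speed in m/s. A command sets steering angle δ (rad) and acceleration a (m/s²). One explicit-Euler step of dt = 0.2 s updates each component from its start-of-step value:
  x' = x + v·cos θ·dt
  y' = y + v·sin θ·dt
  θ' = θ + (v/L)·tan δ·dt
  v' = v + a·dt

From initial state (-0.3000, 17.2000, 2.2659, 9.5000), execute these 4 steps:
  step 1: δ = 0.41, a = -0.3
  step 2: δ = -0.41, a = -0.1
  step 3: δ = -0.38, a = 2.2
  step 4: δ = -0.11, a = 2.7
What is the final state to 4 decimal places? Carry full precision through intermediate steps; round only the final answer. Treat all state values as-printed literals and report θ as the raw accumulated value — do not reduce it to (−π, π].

(-4.9413, 22.6874, 1.6627, 10.4000)

after step 1 (δ=0.41, a=-0.3): (-1.516884, 18.659176, 2.782025, 9.440000)
after step 2 (δ=-0.41, a=-0.1): (-3.284144, 19.323506, 2.269160, 9.420000)
after step 3 (δ=-0.38, a=2.2): (-4.495490, 20.766454, 1.798851, 9.860000)
after step 4 (δ=-0.11, a=2.7): (-4.941326, 22.687394, 1.662727, 10.400000)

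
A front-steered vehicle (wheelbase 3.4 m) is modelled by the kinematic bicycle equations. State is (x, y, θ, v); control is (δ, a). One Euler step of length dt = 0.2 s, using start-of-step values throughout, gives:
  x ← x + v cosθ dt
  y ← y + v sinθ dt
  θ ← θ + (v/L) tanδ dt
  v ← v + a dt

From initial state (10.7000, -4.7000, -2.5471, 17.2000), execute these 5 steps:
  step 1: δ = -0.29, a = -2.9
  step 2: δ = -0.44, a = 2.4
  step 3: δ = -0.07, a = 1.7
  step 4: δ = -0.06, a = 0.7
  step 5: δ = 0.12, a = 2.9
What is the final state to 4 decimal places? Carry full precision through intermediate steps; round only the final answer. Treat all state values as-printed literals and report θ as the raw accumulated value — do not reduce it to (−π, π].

after step 1 (δ=-0.29, a=-2.9): (7.850191, -6.626705, -2.849024, 16.620000)
after step 2 (δ=-0.44, a=2.4): (4.667441, -7.585390, -3.309281, 17.100000)
after step 3 (δ=-0.07, a=1.7): (1.295413, -7.014580, -3.379808, 17.440000)
after step 4 (δ=-0.06, a=0.7): (-2.094089, -6.191522, -3.441435, 17.580000)
after step 5 (δ=0.12, a=2.9): (-5.453216, -5.153004, -3.316741, 18.160000)

(-5.4532, -5.1530, -3.3167, 18.1600)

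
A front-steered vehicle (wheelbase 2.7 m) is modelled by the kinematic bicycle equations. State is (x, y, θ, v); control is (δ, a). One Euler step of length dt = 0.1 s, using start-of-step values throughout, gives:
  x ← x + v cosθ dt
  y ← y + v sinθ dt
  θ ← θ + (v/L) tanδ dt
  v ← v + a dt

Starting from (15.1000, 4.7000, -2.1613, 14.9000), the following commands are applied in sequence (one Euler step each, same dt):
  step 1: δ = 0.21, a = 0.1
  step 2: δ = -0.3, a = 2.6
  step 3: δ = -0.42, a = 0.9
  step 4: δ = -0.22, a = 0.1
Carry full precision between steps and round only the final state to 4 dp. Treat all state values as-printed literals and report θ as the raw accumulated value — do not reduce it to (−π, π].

after step 1 (δ=0.21, a=0.1): (14.270399, 3.462316, -2.043677, 14.910000)
after step 2 (δ=-0.3, a=2.6): (13.591319, 2.134938, -2.214499, 15.170000)
after step 3 (δ=-0.42, a=0.9): (12.680874, 0.921522, -2.465407, 15.260000)
after step 4 (δ=-0.22, a=0.1): (11.490646, -0.033483, -2.591793, 15.270000)

(11.4906, -0.0335, -2.5918, 15.2700)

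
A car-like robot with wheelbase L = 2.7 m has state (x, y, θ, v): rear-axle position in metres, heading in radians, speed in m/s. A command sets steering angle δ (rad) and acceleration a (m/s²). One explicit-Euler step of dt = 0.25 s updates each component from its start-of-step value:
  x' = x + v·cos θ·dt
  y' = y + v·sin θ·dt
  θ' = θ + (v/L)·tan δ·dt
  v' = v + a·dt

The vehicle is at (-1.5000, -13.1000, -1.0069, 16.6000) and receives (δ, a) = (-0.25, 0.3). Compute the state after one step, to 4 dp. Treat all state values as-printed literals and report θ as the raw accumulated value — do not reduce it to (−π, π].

x' = -1.5000 + 16.6000·cos(-1.0069)·0.25 = 0.7181
y' = -13.1000 + 16.6000·sin(-1.0069)·0.25 = -16.6075
θ' = -1.0069 + (16.6000/2.7)·tan(-0.25)·0.25 = -1.3994
v' = 16.6000 + 0.3000·0.25 = 16.6750

(0.7181, -16.6075, -1.3994, 16.6750)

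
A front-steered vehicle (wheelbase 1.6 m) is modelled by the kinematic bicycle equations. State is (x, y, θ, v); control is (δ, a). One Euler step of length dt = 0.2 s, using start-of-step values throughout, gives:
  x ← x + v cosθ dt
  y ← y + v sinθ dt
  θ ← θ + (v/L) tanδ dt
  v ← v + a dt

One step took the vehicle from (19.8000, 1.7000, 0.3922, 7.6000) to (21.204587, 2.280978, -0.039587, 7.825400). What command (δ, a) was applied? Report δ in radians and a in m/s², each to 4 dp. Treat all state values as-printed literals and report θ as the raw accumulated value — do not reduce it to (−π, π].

a = (v'−v)/dt = (0.225400)/0.2 = 1.1270
Δθ = θ'−θ = -0.431787;  (v·dt/L) = 7.6000·0.2/1.6 = 0.950000
tan δ = Δθ·L/(v·dt) = -0.454513  →  δ = -0.4266

δ = -0.4266, a = 1.1270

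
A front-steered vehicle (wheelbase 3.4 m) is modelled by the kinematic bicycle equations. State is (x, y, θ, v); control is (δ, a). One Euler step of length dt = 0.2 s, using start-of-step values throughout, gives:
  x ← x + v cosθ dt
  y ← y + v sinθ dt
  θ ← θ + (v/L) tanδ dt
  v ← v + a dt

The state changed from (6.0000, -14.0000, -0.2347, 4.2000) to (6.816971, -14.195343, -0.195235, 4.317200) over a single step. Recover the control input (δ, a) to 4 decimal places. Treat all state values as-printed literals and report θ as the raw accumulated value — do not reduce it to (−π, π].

a = (v'−v)/dt = (0.117200)/0.2 = 0.5860
Δθ = θ'−θ = 0.039465;  (v·dt/L) = 4.2000·0.2/3.4 = 0.247059
tan δ = Δθ·L/(v·dt) = 0.159739  →  δ = 0.1584

δ = 0.1584, a = 0.5860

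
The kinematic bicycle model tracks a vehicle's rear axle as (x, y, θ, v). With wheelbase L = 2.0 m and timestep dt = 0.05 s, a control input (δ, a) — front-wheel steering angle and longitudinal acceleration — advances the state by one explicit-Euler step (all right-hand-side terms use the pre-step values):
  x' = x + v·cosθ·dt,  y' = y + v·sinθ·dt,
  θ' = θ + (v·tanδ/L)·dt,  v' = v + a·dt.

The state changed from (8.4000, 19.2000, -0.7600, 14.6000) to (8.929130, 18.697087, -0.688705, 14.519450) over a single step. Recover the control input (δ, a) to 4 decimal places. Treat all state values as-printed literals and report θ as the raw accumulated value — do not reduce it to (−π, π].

δ = 0.1929, a = -1.6110

a = (v'−v)/dt = (-0.080550)/0.05 = -1.6110
Δθ = θ'−θ = 0.071295;  (v·dt/L) = 14.6000·0.05/2.0 = 0.365000
tan δ = Δθ·L/(v·dt) = 0.195329  →  δ = 0.1929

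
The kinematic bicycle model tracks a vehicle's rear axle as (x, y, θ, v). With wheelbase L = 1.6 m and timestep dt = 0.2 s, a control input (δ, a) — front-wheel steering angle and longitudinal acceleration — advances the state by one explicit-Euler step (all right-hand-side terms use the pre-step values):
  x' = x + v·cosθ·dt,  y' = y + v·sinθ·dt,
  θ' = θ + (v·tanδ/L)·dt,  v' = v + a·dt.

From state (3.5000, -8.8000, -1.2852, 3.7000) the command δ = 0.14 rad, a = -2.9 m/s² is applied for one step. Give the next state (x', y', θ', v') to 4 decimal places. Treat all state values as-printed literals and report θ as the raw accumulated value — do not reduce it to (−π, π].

(3.7085, -9.5100, -1.2200, 3.1200)

x' = 3.5000 + 3.7000·cos(-1.2852)·0.2 = 3.7085
y' = -8.8000 + 3.7000·sin(-1.2852)·0.2 = -9.5100
θ' = -1.2852 + (3.7000/1.6)·tan(0.14)·0.2 = -1.2200
v' = 3.7000 − 2.9000·0.2 = 3.1200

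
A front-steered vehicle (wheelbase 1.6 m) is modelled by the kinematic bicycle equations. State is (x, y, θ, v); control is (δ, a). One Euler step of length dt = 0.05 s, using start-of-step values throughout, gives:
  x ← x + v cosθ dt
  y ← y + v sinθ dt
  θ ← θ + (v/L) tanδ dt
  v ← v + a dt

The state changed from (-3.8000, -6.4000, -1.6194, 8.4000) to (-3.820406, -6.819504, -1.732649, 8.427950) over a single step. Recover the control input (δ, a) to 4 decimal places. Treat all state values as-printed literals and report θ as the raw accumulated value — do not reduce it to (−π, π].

δ = -0.4073, a = 0.5590

a = (v'−v)/dt = (0.027950)/0.05 = 0.5590
Δθ = θ'−θ = -0.113249;  (v·dt/L) = 8.4000·0.05/1.6 = 0.262500
tan δ = Δθ·L/(v·dt) = -0.431425  →  δ = -0.4073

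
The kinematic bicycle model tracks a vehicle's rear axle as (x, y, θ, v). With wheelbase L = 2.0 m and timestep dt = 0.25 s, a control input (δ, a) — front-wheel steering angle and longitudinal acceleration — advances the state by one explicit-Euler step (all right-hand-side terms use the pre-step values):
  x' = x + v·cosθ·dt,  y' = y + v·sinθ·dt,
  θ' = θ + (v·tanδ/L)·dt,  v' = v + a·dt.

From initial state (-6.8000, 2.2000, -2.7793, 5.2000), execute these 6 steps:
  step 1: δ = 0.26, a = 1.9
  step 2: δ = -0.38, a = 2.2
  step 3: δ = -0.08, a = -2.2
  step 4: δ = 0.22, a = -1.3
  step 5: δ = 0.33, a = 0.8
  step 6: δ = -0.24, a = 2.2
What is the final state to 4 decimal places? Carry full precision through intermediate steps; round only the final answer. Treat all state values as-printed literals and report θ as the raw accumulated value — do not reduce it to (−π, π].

after step 1 (δ=0.26, a=1.9): (-8.015613, 1.739255, -2.606386, 5.675000)
after step 2 (δ=-0.38, a=2.2): (-9.235969, 1.015666, -2.889719, 6.225000)
after step 3 (δ=-0.08, a=-2.2): (-10.743115, 0.627820, -2.952103, 5.675000)
after step 4 (δ=0.22, a=-1.3): (-12.136470, 0.360587, -2.793473, 5.350000)
after step 5 (δ=0.33, a=0.8): (-13.393741, -0.095677, -2.564409, 5.550000)
after step 6 (δ=-0.24, a=2.2): (-14.556470, -0.852788, -2.734181, 6.100000)

(-14.5565, -0.8528, -2.7342, 6.1000)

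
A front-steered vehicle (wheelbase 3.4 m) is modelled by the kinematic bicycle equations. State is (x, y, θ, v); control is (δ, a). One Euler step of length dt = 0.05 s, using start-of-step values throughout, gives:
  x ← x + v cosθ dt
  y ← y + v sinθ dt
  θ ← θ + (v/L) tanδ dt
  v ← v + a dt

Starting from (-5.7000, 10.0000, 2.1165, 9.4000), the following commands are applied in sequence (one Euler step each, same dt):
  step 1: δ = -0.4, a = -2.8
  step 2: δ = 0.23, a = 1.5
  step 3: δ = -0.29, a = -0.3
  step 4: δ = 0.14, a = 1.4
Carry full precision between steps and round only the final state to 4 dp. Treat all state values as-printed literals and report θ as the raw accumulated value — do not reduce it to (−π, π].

(-6.6067, 11.6298, 2.0683, 9.3900)

after step 1 (δ=-0.4, a=-2.8): (-5.943939, 10.401738, 2.058055, 9.260000)
after step 2 (δ=0.23, a=1.5): (-6.160718, 10.810854, 2.089940, 9.335000)
after step 3 (δ=-0.29, a=-0.3): (-6.392290, 11.216107, 2.048974, 9.320000)
after step 4 (δ=0.14, a=1.4): (-6.606726, 11.629838, 2.068289, 9.390000)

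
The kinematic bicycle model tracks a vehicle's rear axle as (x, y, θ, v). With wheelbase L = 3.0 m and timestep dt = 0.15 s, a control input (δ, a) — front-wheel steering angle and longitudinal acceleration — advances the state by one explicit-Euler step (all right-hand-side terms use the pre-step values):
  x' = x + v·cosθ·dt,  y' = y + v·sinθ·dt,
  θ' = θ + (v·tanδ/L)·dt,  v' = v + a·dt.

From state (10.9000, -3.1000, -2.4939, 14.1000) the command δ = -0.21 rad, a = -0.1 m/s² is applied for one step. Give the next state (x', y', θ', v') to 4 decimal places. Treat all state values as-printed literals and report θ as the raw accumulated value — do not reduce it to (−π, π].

x' = 10.9000 + 14.1000·cos(-2.4939)·0.15 = 9.2133
y' = -3.1000 + 14.1000·sin(-2.4939)·0.15 = -4.3761
θ' = -2.4939 + (14.1000/3.0)·tan(-0.21)·0.15 = -2.6442
v' = 14.1000 − 0.1000·0.15 = 14.0850

(9.2133, -4.3761, -2.6442, 14.0850)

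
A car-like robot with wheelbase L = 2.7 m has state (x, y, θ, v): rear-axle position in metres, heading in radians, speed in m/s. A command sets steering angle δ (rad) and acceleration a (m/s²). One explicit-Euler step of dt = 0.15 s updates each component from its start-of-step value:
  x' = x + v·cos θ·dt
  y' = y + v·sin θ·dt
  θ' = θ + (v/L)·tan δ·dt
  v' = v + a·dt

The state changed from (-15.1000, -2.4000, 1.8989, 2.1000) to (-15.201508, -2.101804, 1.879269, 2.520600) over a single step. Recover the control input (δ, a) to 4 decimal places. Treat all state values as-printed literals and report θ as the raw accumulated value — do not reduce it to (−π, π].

δ = -0.1667, a = 2.8040

a = (v'−v)/dt = (0.420600)/0.15 = 2.8040
Δθ = θ'−θ = -0.019631;  (v·dt/L) = 2.1000·0.15/2.7 = 0.116667
tan δ = Δθ·L/(v·dt) = -0.168266  →  δ = -0.1667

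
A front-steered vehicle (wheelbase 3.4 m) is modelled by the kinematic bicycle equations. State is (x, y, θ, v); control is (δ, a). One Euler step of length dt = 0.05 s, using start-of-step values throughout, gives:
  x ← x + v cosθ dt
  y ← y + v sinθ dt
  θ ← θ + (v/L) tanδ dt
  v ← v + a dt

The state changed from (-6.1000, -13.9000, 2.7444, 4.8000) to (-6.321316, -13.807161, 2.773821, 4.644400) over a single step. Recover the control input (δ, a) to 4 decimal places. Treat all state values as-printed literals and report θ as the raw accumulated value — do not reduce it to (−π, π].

δ = 0.3949, a = -3.1120

a = (v'−v)/dt = (-0.155600)/0.05 = -3.1120
Δθ = θ'−θ = 0.029421;  (v·dt/L) = 4.8000·0.05/3.4 = 0.070588
tan δ = Δθ·L/(v·dt) = 0.416797  →  δ = 0.3949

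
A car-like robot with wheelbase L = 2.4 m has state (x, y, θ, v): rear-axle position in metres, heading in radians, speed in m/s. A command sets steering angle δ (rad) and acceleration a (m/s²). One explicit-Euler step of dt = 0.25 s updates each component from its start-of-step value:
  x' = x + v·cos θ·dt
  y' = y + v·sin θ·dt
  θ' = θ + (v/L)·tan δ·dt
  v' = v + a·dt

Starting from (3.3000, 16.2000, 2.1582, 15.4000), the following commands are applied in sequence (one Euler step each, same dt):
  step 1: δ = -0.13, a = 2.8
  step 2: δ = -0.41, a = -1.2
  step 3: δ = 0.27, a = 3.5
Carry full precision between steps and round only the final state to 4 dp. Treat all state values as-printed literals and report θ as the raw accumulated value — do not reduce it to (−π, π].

after step 1 (δ=-0.13, a=2.8): (1.166323, 19.404672, 1.948476, 16.100000)
after step 2 (δ=-0.41, a=-1.2): (-0.317953, 23.146002, 1.219563, 15.800000)
after step 3 (δ=0.27, a=3.5): (1.041069, 26.854851, 1.675061, 16.675000)

(1.0411, 26.8549, 1.6751, 16.6750)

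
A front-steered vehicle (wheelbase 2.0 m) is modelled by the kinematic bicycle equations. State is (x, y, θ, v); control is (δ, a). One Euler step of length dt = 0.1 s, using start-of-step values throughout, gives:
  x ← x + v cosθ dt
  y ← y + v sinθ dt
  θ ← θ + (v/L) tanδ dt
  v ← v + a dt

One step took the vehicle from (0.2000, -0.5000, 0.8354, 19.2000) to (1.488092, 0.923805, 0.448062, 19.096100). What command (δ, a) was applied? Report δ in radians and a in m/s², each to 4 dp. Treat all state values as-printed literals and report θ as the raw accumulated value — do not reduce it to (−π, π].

δ = -0.3835, a = -1.0390

a = (v'−v)/dt = (-0.103900)/0.1 = -1.0390
Δθ = θ'−θ = -0.387338;  (v·dt/L) = 19.2000·0.1/2.0 = 0.960000
tan δ = Δθ·L/(v·dt) = -0.403477  →  δ = -0.3835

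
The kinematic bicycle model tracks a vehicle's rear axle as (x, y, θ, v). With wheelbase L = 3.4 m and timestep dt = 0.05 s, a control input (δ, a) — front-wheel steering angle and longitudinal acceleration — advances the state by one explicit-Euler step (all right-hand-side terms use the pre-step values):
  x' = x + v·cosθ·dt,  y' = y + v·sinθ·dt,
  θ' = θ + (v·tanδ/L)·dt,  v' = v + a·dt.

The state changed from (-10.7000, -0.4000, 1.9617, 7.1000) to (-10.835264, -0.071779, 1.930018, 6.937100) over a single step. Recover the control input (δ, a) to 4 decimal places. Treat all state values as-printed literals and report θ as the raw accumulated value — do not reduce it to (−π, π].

δ = -0.2946, a = -3.2580

a = (v'−v)/dt = (-0.162900)/0.05 = -3.2580
Δθ = θ'−θ = -0.031682;  (v·dt/L) = 7.1000·0.05/3.4 = 0.104412
tan δ = Δθ·L/(v·dt) = -0.303433  →  δ = -0.2946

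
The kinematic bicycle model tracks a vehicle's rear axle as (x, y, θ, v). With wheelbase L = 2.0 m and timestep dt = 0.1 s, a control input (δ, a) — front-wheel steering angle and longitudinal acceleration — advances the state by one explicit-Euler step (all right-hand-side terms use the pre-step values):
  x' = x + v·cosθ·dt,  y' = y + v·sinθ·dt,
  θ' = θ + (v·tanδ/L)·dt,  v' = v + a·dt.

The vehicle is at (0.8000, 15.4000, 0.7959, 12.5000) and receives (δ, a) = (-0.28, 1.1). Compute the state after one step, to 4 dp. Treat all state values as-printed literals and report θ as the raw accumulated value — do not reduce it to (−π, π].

(1.6746, 16.2931, 0.6162, 12.6100)

x' = 0.8000 + 12.5000·cos(0.7959)·0.1 = 1.6746
y' = 15.4000 + 12.5000·sin(0.7959)·0.1 = 16.2931
θ' = 0.7959 + (12.5000/2.0)·tan(-0.28)·0.1 = 0.6162
v' = 12.5000 + 1.1000·0.1 = 12.6100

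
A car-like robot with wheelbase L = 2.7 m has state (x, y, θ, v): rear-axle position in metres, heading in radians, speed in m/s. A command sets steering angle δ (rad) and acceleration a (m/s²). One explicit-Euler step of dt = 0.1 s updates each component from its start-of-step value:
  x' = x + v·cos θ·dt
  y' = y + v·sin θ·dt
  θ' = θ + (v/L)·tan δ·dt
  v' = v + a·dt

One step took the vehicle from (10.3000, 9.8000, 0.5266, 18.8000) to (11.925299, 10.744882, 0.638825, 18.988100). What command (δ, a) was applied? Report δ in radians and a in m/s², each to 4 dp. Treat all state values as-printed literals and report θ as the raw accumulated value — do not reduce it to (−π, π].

a = (v'−v)/dt = (0.188100)/0.1 = 1.8810
Δθ = θ'−θ = 0.112225;  (v·dt/L) = 18.8000·0.1/2.7 = 0.696296
tan δ = Δθ·L/(v·dt) = 0.161174  →  δ = 0.1598

δ = 0.1598, a = 1.8810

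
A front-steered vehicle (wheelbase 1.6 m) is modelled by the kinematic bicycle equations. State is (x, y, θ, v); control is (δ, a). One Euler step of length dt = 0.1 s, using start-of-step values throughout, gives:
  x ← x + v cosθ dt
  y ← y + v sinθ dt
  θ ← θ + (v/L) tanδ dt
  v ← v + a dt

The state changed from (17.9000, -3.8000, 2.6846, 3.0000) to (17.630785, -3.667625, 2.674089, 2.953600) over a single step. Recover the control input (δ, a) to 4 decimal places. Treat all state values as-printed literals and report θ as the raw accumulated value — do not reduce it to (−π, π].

a = (v'−v)/dt = (-0.046400)/0.1 = -0.4640
Δθ = θ'−θ = -0.010511;  (v·dt/L) = 3.0000·0.1/1.6 = 0.187500
tan δ = Δθ·L/(v·dt) = -0.056059  →  δ = -0.0560

δ = -0.0560, a = -0.4640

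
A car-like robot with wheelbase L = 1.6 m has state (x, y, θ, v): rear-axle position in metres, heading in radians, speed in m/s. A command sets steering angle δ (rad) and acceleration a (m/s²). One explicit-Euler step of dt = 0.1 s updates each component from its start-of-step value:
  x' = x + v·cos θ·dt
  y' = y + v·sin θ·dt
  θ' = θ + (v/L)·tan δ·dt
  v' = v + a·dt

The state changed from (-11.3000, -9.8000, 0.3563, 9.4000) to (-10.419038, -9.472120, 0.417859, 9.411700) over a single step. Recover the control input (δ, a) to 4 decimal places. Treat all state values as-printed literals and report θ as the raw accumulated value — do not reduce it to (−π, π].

δ = 0.1044, a = 0.1170

a = (v'−v)/dt = (0.011700)/0.1 = 0.1170
Δθ = θ'−θ = 0.061559;  (v·dt/L) = 9.4000·0.1/1.6 = 0.587500
tan δ = Δθ·L/(v·dt) = 0.104781  →  δ = 0.1044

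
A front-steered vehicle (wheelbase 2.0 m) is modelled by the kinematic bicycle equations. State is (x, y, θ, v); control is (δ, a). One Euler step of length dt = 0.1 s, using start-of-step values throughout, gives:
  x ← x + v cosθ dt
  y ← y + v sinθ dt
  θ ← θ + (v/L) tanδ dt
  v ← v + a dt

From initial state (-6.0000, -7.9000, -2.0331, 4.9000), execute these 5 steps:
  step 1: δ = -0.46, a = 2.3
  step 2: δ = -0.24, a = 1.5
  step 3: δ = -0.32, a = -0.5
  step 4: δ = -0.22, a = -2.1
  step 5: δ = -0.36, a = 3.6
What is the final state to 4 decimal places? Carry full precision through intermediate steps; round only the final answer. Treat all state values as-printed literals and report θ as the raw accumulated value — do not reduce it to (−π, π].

after step 1 (δ=-0.46, a=2.3): (-6.218545, -8.338563, -2.154485, 5.130000)
after step 2 (δ=-0.24, a=1.5): (-6.501263, -8.766629, -2.217255, 5.280000)
after step 3 (δ=-0.32, a=-0.5): (-6.819310, -9.188090, -2.304742, 5.230000)
after step 4 (δ=-0.22, a=-2.1): (-7.169618, -9.576437, -2.363218, 5.020000)
after step 5 (δ=-0.36, a=3.6): (-7.527070, -9.928903, -2.457695, 5.380000)

(-7.5271, -9.9289, -2.4577, 5.3800)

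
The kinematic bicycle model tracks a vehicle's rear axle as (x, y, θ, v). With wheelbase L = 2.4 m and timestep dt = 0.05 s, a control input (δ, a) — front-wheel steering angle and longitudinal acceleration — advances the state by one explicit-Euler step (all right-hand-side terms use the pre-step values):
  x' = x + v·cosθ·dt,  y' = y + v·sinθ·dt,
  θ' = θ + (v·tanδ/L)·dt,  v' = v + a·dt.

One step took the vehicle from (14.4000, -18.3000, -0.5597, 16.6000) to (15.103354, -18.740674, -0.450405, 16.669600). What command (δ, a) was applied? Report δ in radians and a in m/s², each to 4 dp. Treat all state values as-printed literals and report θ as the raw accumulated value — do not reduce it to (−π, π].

a = (v'−v)/dt = (0.069600)/0.05 = 1.3920
Δθ = θ'−θ = 0.109295;  (v·dt/L) = 16.6000·0.05/2.4 = 0.345833
tan δ = Δθ·L/(v·dt) = 0.316034  →  δ = 0.3061

δ = 0.3061, a = 1.3920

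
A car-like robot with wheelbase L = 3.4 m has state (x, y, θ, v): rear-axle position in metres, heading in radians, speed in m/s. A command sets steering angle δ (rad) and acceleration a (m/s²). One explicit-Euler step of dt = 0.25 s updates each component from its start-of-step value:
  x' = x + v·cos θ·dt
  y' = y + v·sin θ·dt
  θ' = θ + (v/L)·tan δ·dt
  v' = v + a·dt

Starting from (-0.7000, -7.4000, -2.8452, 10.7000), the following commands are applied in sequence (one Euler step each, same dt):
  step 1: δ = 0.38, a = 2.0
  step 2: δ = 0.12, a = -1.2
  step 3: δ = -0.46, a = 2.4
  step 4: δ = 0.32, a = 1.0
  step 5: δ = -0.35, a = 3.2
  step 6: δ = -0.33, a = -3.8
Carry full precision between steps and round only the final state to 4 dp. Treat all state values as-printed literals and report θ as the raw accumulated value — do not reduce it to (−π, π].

after step 1 (δ=0.38, a=2.0): (-3.258360, -8.181293, -2.530956, 11.200000)
after step 2 (δ=0.12, a=-1.2): (-5.552353, -9.786782, -2.431656, 10.900000)
after step 3 (δ=-0.46, a=2.4): (-7.619001, -11.562899, -2.828743, 11.500000)
after step 4 (δ=0.32, a=1.0): (-10.354450, -12.447741, -2.548524, 11.750000)
after step 5 (δ=-0.35, a=3.2): (-12.790312, -14.089534, -2.863898, 12.550000)
after step 6 (δ=-0.33, a=-3.8): (-15.807614, -14.949646, -3.179978, 11.600000)

(-15.8076, -14.9496, -3.1800, 11.6000)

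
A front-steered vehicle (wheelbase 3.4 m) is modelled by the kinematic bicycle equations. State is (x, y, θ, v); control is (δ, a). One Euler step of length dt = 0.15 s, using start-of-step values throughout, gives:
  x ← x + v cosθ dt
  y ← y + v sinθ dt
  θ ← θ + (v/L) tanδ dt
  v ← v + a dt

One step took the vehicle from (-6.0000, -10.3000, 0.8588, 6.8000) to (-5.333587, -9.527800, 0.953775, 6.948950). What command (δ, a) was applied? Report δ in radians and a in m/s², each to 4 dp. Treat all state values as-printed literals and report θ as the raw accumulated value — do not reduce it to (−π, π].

δ = 0.3066, a = 0.9930

a = (v'−v)/dt = (0.148950)/0.15 = 0.9930
Δθ = θ'−θ = 0.094975;  (v·dt/L) = 6.8000·0.15/3.4 = 0.300000
tan δ = Δθ·L/(v·dt) = 0.316583  →  δ = 0.3066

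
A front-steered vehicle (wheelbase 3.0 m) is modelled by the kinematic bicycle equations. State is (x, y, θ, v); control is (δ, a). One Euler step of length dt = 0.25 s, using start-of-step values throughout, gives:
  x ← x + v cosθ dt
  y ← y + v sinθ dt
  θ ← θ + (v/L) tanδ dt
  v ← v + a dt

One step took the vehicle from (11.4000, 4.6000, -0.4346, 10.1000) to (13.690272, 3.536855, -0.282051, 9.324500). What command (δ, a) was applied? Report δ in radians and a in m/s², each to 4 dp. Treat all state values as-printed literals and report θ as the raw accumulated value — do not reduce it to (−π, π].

a = (v'−v)/dt = (-0.775500)/0.25 = -3.1020
Δθ = θ'−θ = 0.152549;  (v·dt/L) = 10.1000·0.25/3.0 = 0.841667
tan δ = Δθ·L/(v·dt) = 0.181246  →  δ = 0.1793

δ = 0.1793, a = -3.1020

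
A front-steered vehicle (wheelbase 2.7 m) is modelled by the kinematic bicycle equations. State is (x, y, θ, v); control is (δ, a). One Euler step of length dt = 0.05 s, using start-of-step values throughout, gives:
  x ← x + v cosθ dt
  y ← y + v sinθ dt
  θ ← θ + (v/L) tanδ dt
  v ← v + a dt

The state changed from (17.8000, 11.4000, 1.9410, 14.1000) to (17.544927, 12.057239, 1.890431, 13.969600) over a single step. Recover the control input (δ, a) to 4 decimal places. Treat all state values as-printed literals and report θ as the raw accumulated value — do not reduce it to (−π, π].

a = (v'−v)/dt = (-0.130400)/0.05 = -2.6080
Δθ = θ'−θ = -0.050569;  (v·dt/L) = 14.1000·0.05/2.7 = 0.261111
tan δ = Δθ·L/(v·dt) = -0.193669  →  δ = -0.1913

δ = -0.1913, a = -2.6080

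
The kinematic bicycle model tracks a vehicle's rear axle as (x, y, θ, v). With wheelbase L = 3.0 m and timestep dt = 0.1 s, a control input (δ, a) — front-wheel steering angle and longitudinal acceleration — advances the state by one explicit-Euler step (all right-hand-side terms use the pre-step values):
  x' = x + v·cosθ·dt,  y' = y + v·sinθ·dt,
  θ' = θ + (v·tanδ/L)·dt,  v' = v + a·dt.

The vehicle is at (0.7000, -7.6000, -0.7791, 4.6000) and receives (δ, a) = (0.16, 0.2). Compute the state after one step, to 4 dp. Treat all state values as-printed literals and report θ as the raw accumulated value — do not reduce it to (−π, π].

x' = 0.7000 + 4.6000·cos(-0.7791)·0.1 = 1.0273
y' = -7.6000 + 4.6000·sin(-0.7791)·0.1 = -7.9232
θ' = -0.7791 + (4.6000/3.0)·tan(0.16)·0.1 = -0.7544
v' = 4.6000 + 0.2000·0.1 = 4.6200

(1.0273, -7.9232, -0.7544, 4.6200)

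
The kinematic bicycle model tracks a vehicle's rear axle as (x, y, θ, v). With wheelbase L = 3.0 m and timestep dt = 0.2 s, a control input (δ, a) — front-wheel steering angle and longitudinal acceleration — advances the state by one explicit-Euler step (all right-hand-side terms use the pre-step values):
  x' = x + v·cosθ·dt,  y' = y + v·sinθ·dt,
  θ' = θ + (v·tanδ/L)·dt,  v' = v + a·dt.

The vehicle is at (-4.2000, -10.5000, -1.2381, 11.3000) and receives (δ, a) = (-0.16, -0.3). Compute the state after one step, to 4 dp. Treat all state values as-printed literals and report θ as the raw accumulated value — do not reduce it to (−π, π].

x' = -4.2000 + 11.3000·cos(-1.2381)·0.2 = -3.4619
y' = -10.5000 + 11.3000·sin(-1.2381)·0.2 = -12.6361
θ' = -1.2381 + (11.3000/3.0)·tan(-0.16)·0.2 = -1.3597
v' = 11.3000 − 0.3000·0.2 = 11.2400

(-3.4619, -12.6361, -1.3597, 11.2400)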